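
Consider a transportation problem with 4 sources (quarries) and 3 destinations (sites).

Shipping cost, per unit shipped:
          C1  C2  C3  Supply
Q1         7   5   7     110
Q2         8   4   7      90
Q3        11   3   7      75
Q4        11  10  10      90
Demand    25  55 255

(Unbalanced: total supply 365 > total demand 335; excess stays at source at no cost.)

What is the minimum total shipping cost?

2305

A cheapest plan:
  Q1–C1: 25 × 7 = 175
  Q1–C3: 85 × 7 = 595
  Q2–C3: 90 × 7 = 630
  Q3–C2: 55 × 3 = 165
  Q3–C3: 20 × 7 = 140
  Q4–C3: 60 × 10 = 600
Total = 175 + 595 + 630 + 165 + 140 + 600 = 2305.
(Supply check: Q1 ships 110; Q2 ships 90; Q3 ships 75; Q4 ships 60.)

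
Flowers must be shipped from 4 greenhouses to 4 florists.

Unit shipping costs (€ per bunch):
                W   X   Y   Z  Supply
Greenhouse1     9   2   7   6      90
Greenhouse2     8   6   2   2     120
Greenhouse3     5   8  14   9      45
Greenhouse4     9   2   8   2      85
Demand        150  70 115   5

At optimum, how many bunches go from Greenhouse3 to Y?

0

Solving gives:
  Greenhouse1->W: 90 bunches
  Greenhouse2->W: 5 bunches
  Greenhouse2->Y: 115 bunches
  Greenhouse3->W: 45 bunches
  Greenhouse4->W: 10 bunches
  Greenhouse4->X: 70 bunches
  Greenhouse4->Z: 5 bunches
Total cost = €1545.
The route Greenhouse3→Y is not used.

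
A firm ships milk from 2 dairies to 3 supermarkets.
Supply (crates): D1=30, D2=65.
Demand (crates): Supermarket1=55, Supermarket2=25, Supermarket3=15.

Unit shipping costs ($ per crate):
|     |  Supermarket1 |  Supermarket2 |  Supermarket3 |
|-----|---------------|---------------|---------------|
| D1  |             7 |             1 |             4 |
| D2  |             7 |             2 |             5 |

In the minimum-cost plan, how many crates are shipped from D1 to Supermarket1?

The minimum-cost plan:
  D1→Supermarket2: 25 × $1 = $25
  D1→Supermarket3: 5 × $4 = $20
  D2→Supermarket1: 55 × $7 = $385
  D2→Supermarket3: 10 × $5 = $50
Total cost = $480.
The route D1→Supermarket1 is not used.

0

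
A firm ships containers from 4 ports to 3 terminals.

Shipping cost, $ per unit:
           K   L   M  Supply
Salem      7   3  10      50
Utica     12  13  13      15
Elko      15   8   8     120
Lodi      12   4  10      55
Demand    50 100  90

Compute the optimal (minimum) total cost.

1650

A cheapest plan:
  Salem–K: 35 × $7 = $245
  Salem–L: 15 × $3 = $45
  Utica–K: 15 × $12 = $180
  Elko–L: 30 × $8 = $240
  Elko–M: 90 × $8 = $720
  Lodi–L: 55 × $4 = $220
Total = 245 + 45 + 180 + 240 + 720 + 220 = $1650.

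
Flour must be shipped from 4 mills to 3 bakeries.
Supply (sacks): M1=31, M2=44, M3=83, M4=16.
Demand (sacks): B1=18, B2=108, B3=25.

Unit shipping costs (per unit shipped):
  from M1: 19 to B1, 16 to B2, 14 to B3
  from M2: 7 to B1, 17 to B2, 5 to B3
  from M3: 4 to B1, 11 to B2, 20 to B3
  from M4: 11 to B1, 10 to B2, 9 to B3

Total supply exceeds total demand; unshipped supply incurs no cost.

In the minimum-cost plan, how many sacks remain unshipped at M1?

22

An optimal plan:
  M1->B2: 9 sacks
  M2->B1: 18 sacks
  M2->B3: 25 sacks
  M3->B2: 83 sacks
  M4->B2: 16 sacks
Total cost = 1468.
M1 ships 9 of its 31, leaving 22.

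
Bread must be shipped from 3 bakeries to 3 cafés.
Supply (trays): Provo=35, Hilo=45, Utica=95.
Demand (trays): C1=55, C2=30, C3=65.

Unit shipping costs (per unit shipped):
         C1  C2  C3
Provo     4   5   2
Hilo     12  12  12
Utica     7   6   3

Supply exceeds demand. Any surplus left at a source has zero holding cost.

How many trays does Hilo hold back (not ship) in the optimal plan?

Minimum-cost shipments:
  Provo->C1: 35 × 4 = 140
  Hilo->C1: 20 × 12 = 240
  Utica->C2: 30 × 6 = 180
  Utica->C3: 65 × 3 = 195
Total cost = 755.
Hilo ships 20 of its 45, leaving 25.

25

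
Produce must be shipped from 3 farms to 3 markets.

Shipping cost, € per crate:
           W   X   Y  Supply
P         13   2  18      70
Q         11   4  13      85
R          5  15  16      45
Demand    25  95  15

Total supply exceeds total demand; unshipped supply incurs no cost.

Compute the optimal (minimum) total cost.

One minimum-cost allocation:
  P→X: 70 crates
  Q→X: 25 crates
  Q→Y: 15 crates
  R→W: 25 crates
Total cost = €560.

560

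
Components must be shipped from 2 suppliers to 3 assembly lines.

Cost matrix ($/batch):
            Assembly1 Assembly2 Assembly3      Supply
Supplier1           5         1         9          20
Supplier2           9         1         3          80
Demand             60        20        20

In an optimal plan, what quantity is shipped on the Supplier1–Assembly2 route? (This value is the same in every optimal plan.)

0

Solving gives:
  Supplier1->Assembly1: 20 × $5 = $100
  Supplier2->Assembly1: 40 × $9 = $360
  Supplier2->Assembly2: 20 × $1 = $20
  Supplier2->Assembly3: 20 × $3 = $60
Total cost = $540.
The route Supplier1→Assembly2 is not used.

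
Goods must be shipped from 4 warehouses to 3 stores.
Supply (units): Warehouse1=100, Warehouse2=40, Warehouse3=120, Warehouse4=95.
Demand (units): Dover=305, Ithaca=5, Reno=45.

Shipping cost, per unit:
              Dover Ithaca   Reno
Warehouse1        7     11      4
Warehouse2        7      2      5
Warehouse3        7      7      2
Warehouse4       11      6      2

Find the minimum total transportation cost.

Optimal allocation:
  Warehouse1->Dover: 100 × 7 = 700
  Warehouse2->Dover: 40 × 7 = 280
  Warehouse3->Dover: 120 × 7 = 840
  Warehouse4->Dover: 45 × 11 = 495
  Warehouse4->Ithaca: 5 × 6 = 30
  Warehouse4->Reno: 45 × 2 = 90
Total = 700 + 280 + 840 + 495 + 30 + 90 = 2435.

2435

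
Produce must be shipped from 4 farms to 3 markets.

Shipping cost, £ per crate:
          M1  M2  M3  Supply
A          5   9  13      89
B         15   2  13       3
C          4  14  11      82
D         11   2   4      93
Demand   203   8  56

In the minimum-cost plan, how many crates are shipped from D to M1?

32

The minimum-cost plan:
  A->M1: 89 × £5 = £445
  B->M2: 3 × £2 = £6
  C->M1: 82 × £4 = £328
  D->M1: 32 × £11 = £352
  D->M2: 5 × £2 = £10
  D->M3: 56 × £4 = £224
Total cost = £1365.
So D→M1 carries 32 crates.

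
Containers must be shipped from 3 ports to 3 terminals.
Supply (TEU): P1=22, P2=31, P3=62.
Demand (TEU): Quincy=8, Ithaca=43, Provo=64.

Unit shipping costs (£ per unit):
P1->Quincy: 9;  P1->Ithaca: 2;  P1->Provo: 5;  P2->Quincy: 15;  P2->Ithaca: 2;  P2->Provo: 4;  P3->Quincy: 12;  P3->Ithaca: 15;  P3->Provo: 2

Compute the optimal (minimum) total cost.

One minimum-cost allocation:
  P1 to Quincy: 8 × £9 = £72
  P1 to Ithaca: 14 × £2 = £28
  P2 to Ithaca: 29 × £2 = £58
  P2 to Provo: 2 × £4 = £8
  P3 to Provo: 62 × £2 = £124
Total = 72 + 28 + 58 + 8 + 124 = £290.

290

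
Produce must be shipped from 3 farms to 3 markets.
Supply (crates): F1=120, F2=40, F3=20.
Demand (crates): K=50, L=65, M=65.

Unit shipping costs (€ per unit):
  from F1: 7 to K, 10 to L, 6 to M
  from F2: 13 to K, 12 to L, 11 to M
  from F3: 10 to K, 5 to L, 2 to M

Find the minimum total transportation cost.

One minimum-cost allocation:
  F1->K: 50 crates
  F1->L: 5 crates
  F1->M: 65 crates
  F2->L: 40 crates
  F3->L: 20 crates
Total cost = €1370.

1370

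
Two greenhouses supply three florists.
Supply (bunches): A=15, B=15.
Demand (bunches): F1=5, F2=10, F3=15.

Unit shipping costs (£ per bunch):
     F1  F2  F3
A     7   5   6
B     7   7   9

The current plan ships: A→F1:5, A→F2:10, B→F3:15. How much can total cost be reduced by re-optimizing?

Current plan cost = 5·7 + 10·5 + 15·9 = £220.
Optimal plan:
  A→F3: 15 bunches
  B→F1: 5 bunches
  B→F2: 10 bunches
Optimal cost = £195.
Saving = 220 − 195 = £25.

25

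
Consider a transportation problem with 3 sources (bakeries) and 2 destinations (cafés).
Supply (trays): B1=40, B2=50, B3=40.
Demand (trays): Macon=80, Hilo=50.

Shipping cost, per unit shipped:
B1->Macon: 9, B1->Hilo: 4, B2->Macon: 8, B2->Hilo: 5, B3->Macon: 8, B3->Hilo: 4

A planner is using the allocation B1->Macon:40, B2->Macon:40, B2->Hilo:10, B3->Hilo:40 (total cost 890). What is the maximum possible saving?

50

Current plan cost = 40·9 + 40·8 + 10·5 + 40·4 = 890.
Optimal plan:
  B1–Hilo: 40 × 4 = 160
  B2–Macon: 50 × 8 = 400
  B3–Macon: 30 × 8 = 240
  B3–Hilo: 10 × 4 = 40
Optimal cost = 840.
Saving = 890 − 840 = 50.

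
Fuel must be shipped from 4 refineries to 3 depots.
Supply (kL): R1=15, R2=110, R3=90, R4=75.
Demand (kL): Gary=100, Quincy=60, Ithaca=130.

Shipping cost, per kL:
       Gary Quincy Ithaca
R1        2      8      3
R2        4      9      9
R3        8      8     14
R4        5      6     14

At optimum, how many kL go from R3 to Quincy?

60

Solving gives:
  R1->Ithaca: 15 kL
  R2->Ithaca: 110 kL
  R3->Gary: 25 kL
  R3->Quincy: 60 kL
  R3->Ithaca: 5 kL
  R4->Gary: 75 kL
Total cost = 2160.
So R3→Quincy carries 60 kL.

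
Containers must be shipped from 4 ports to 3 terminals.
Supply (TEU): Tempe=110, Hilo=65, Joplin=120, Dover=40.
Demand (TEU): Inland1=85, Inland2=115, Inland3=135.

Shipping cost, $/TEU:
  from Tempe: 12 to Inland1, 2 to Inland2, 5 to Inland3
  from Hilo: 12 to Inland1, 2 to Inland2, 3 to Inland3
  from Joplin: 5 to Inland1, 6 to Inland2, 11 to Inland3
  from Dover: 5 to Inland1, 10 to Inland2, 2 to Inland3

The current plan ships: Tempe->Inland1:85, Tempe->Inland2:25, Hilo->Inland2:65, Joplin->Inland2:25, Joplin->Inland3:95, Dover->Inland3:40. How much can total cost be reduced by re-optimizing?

Current plan cost = 85·12 + 25·2 + 65·2 + 25·6 + 95·11 + 40·2 = $2475.
Optimal plan:
  Tempe->Inland2: 80 × $2 = $160
  Tempe->Inland3: 30 × $5 = $150
  Hilo->Inland3: 65 × $3 = $195
  Joplin->Inland1: 85 × $5 = $425
  Joplin->Inland2: 35 × $6 = $210
  Dover->Inland3: 40 × $2 = $80
Optimal cost = $1220.
Saving = 2475 − 1220 = $1255.

1255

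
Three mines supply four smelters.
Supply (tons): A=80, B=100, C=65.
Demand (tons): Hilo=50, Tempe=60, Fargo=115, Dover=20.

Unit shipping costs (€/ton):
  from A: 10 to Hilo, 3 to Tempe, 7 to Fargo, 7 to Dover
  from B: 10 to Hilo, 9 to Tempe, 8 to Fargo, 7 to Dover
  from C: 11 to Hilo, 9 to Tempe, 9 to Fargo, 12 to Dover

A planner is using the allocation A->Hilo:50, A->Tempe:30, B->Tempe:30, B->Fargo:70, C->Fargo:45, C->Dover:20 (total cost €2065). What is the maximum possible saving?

280

Current plan cost = 50·10 + 30·3 + 30·9 + 70·8 + 45·9 + 20·12 = €2065.
Optimal plan:
  A→Tempe: 60 × €3 = €180
  A→Fargo: 20 × €7 = €140
  B→Hilo: 50 × €10 = €500
  B→Fargo: 30 × €8 = €240
  B→Dover: 20 × €7 = €140
  C→Fargo: 65 × €9 = €585
Optimal cost = €1785.
Saving = 2065 − 1785 = €280.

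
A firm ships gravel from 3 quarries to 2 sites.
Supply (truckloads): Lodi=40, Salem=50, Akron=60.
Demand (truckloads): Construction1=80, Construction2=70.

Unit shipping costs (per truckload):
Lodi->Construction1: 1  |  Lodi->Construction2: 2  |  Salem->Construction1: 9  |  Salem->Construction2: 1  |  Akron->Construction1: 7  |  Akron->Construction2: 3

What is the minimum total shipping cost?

A cheapest plan:
  Lodi→Construction1: 40 truckloads
  Salem→Construction2: 50 truckloads
  Akron→Construction1: 40 truckloads
  Akron→Construction2: 20 truckloads
Total cost = 430.
(Supply check: Lodi ships 40; Salem ships 50; Akron ships 60.)

430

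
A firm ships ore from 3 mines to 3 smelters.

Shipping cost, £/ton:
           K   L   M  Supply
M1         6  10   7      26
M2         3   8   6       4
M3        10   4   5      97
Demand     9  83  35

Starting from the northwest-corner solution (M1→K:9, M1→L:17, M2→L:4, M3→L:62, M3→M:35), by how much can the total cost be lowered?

Current plan cost = 9·6 + 17·10 + 4·8 + 62·4 + 35·5 = £679.
Optimal plan:
  M1 to K: 5 × £6 = £30
  M1 to M: 21 × £7 = £147
  M2 to K: 4 × £3 = £12
  M3 to L: 83 × £4 = £332
  M3 to M: 14 × £5 = £70
Optimal cost = £591.
Saving = 679 − 591 = £88.

88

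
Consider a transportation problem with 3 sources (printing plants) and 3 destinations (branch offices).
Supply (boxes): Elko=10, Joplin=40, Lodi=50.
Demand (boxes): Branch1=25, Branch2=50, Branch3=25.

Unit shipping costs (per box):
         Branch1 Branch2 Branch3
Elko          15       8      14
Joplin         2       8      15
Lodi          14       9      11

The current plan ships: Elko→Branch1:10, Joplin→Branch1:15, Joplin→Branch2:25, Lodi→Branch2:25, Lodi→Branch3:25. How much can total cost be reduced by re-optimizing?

Current plan cost = 10·15 + 15·2 + 25·8 + 25·9 + 25·11 = 880.
Optimal plan:
  Elko->Branch2: 10 boxes
  Joplin->Branch1: 25 boxes
  Joplin->Branch2: 15 boxes
  Lodi->Branch2: 25 boxes
  Lodi->Branch3: 25 boxes
Optimal cost = 750.
Saving = 880 − 750 = 130.

130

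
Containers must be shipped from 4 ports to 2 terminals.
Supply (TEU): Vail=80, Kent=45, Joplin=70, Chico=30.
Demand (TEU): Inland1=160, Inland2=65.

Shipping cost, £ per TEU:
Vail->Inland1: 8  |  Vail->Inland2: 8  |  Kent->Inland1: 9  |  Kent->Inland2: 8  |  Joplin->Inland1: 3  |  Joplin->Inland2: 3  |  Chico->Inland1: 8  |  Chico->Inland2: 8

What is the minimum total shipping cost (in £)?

1450

One minimum-cost allocation:
  Vail to Inland1: 60 × £8 = £480
  Vail to Inland2: 20 × £8 = £160
  Kent to Inland2: 45 × £8 = £360
  Joplin to Inland1: 70 × £3 = £210
  Chico to Inland1: 30 × £8 = £240
Total = 480 + 160 + 360 + 210 + 240 = £1450.
(Supply check: Vail ships 80; Kent ships 45; Joplin ships 70; Chico ships 30.)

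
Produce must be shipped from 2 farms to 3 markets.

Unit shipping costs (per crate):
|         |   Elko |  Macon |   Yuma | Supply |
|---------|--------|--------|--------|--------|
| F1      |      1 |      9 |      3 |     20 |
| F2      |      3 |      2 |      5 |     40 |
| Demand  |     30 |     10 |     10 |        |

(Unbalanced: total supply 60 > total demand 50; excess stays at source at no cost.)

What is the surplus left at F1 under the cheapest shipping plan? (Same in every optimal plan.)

Minimum-cost shipments:
  F1→Elko: 20 × 1 = 20
  F2→Elko: 10 × 3 = 30
  F2→Macon: 10 × 2 = 20
  F2→Yuma: 10 × 5 = 50
Total cost = 120.
F1 ships 20 of its 20, leaving 0.

0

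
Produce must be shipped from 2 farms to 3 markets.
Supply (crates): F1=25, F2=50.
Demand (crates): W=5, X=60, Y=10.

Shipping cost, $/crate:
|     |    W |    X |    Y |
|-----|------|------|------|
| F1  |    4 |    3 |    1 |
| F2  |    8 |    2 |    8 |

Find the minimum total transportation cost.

160

One minimum-cost allocation:
  F1->W: 5 × $4 = $20
  F1->X: 10 × $3 = $30
  F1->Y: 10 × $1 = $10
  F2->X: 50 × $2 = $100
Total = 20 + 30 + 10 + 100 = $160.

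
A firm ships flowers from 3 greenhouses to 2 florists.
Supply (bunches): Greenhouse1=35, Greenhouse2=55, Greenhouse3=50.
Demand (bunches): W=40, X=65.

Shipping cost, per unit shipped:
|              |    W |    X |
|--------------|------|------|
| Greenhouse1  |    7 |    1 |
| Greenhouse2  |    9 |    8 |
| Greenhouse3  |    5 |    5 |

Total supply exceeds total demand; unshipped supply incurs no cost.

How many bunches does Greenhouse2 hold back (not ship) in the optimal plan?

Minimum-cost shipments:
  Greenhouse1 to X: 35 × 1 = 35
  Greenhouse2 to X: 20 × 8 = 160
  Greenhouse3 to W: 40 × 5 = 200
  Greenhouse3 to X: 10 × 5 = 50
Total cost = 445.
Greenhouse2 ships 20 of its 55, leaving 35.

35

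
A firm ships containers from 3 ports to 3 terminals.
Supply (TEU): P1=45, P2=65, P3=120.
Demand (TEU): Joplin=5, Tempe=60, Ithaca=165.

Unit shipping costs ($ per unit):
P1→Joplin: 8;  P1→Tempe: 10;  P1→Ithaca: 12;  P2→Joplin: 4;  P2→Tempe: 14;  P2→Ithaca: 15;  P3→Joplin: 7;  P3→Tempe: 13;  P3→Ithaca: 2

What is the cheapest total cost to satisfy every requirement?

1595

An optimal shipping plan:
  P1 to Tempe: 45 × $10 = $450
  P2 to Joplin: 5 × $4 = $20
  P2 to Tempe: 15 × $14 = $210
  P2 to Ithaca: 45 × $15 = $675
  P3 to Ithaca: 120 × $2 = $240
Total = 450 + 20 + 210 + 675 + 240 = $1595.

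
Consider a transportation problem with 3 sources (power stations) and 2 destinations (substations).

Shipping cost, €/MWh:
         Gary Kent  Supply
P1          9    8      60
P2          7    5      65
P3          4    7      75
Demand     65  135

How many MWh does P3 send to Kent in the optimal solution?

10

The minimum-cost plan:
  P1 to Kent: 60 × €8 = €480
  P2 to Kent: 65 × €5 = €325
  P3 to Gary: 65 × €4 = €260
  P3 to Kent: 10 × €7 = €70
Total cost = €1135.
So P3→Kent carries 10 MWh.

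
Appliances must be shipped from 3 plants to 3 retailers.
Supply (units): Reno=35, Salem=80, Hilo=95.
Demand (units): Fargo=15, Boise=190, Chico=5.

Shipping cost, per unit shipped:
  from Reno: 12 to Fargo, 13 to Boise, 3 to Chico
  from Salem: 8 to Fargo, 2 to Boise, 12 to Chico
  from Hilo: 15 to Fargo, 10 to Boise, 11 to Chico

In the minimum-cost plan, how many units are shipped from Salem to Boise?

80

The minimum-cost plan:
  Reno–Fargo: 15 × 12 = 180
  Reno–Boise: 15 × 13 = 195
  Reno–Chico: 5 × 3 = 15
  Salem–Boise: 80 × 2 = 160
  Hilo–Boise: 95 × 10 = 950
Total cost = 1500.
So Salem→Boise carries 80 units.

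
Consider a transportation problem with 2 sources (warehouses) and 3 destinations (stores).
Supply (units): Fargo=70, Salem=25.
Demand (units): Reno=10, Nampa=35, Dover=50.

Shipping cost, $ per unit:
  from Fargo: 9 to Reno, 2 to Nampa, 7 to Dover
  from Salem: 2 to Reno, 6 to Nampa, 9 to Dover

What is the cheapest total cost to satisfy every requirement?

A cheapest plan:
  Fargo to Nampa: 35 × $2 = $70
  Fargo to Dover: 35 × $7 = $245
  Salem to Reno: 10 × $2 = $20
  Salem to Dover: 15 × $9 = $135
Total = 70 + 245 + 20 + 135 = $470.

470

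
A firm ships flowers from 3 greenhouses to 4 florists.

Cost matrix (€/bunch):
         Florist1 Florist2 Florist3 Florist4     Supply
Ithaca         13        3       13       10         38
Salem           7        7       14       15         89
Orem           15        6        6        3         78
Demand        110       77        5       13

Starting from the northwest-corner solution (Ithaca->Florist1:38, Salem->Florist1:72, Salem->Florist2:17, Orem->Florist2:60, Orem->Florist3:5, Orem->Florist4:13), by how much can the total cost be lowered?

Current plan cost = 38·13 + 72·7 + 17·7 + 60·6 + 5·6 + 13·3 = €1546.
Optimal plan:
  Ithaca–Florist2: 38 bunches
  Salem–Florist1: 89 bunches
  Orem–Florist1: 21 bunches
  Orem–Florist2: 39 bunches
  Orem–Florist3: 5 bunches
  Orem–Florist4: 13 bunches
Optimal cost = €1355.
Saving = 1546 − 1355 = €191.

191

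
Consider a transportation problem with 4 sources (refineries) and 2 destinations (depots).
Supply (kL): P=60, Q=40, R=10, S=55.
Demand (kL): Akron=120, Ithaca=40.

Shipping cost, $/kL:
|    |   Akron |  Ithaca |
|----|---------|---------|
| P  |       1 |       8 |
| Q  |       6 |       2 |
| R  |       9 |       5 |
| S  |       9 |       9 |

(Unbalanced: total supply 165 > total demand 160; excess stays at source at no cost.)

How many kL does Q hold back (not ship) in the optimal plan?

Minimum-cost shipments:
  P–Akron: 60 × $1 = $60
  Q–Ithaca: 40 × $2 = $80
  R–Akron: 10 × $9 = $90
  S–Akron: 50 × $9 = $450
Total cost = $680.
Q ships 40 of its 40, leaving 0.

0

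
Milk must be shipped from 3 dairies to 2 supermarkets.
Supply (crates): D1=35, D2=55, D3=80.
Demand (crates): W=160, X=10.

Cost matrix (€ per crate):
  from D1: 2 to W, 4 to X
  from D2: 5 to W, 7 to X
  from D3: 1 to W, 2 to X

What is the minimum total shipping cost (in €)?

435

One minimum-cost allocation:
  D1→W: 35 × €2 = €70
  D2→W: 55 × €5 = €275
  D3→W: 70 × €1 = €70
  D3→X: 10 × €2 = €20
Total = 70 + 275 + 70 + 20 = €435.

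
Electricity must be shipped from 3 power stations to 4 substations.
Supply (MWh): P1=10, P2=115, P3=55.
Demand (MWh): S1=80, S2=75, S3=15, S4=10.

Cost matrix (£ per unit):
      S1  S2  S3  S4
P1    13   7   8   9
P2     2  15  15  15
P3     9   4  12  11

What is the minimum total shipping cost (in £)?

A cheapest plan:
  P1 to S2: 10 × £7 = £70
  P2 to S1: 80 × £2 = £160
  P2 to S2: 10 × £15 = £150
  P2 to S3: 15 × £15 = £225
  P2 to S4: 10 × £15 = £150
  P3 to S2: 55 × £4 = £220
Total = 70 + 160 + 150 + 225 + 150 + 220 = £975.
(Supply check: P1 ships 10; P2 ships 115; P3 ships 55.)

975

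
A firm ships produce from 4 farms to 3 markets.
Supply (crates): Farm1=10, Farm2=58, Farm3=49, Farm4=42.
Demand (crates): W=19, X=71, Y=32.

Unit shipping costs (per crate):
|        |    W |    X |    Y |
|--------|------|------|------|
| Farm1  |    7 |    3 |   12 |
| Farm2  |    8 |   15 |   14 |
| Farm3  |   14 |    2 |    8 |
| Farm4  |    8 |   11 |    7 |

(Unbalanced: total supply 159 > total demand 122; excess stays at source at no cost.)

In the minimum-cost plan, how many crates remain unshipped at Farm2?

37

An optimal plan:
  Farm1–X: 10 × 3 = 30
  Farm2–W: 19 × 8 = 152
  Farm2–X: 2 × 15 = 30
  Farm3–X: 49 × 2 = 98
  Farm4–X: 10 × 11 = 110
  Farm4–Y: 32 × 7 = 224
Total cost = 644.
Farm2 ships 21 of its 58, leaving 37.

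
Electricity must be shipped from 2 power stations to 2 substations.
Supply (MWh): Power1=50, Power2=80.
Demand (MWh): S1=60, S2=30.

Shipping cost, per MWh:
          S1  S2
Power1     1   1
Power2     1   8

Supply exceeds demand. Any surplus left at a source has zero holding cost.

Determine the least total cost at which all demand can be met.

A cheapest plan:
  Power1 to S1: 20 × 1 = 20
  Power1 to S2: 30 × 1 = 30
  Power2 to S1: 40 × 1 = 40
Total = 20 + 30 + 40 = 90.

90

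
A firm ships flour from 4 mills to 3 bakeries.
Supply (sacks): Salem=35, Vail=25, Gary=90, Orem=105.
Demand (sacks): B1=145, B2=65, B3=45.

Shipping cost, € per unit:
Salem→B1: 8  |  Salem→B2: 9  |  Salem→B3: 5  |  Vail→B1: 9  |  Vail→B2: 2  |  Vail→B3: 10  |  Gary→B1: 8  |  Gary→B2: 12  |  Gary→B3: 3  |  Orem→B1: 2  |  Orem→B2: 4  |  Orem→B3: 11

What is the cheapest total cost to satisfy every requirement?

One minimum-cost allocation:
  Salem->B2: 35 sacks
  Vail->B2: 25 sacks
  Gary->B1: 45 sacks
  Gary->B3: 45 sacks
  Orem->B1: 100 sacks
  Orem->B2: 5 sacks
Total cost = €1080.

1080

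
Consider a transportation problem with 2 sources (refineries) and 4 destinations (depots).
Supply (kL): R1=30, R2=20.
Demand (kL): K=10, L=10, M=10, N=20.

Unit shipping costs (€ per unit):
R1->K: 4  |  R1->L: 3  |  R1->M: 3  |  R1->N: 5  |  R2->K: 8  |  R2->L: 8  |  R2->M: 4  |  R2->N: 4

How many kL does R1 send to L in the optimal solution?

Optimal shipments:
  R1–K: 10 × €4 = €40
  R1–L: 10 × €3 = €30
  R1–M: 10 × €3 = €30
  R2–N: 20 × €4 = €80
Total cost = €180.
So R1→L carries 10 kL.

10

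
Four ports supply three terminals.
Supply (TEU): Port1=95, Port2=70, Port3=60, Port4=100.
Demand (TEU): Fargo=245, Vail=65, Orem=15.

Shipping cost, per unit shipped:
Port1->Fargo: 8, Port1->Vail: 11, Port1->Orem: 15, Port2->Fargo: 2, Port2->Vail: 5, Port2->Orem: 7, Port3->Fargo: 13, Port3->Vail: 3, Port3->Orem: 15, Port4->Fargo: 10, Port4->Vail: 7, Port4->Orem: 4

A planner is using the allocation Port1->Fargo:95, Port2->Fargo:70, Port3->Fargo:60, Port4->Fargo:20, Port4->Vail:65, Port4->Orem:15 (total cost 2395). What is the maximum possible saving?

420

Current plan cost = 95·8 + 70·2 + 60·13 + 20·10 + 65·7 + 15·4 = 2395.
Optimal plan:
  Port1->Fargo: 95 × 8 = 760
  Port2->Fargo: 70 × 2 = 140
  Port3->Vail: 60 × 3 = 180
  Port4->Fargo: 80 × 10 = 800
  Port4->Vail: 5 × 7 = 35
  Port4->Orem: 15 × 4 = 60
Optimal cost = 1975.
Saving = 2395 − 1975 = 420.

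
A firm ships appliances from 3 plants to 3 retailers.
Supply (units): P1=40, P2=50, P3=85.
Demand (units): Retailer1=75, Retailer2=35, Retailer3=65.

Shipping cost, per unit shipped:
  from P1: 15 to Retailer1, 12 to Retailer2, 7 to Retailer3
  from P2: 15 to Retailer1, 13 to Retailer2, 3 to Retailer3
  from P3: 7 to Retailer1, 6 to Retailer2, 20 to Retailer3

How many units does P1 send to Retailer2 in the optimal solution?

25

Solving gives:
  P1->Retailer2: 25 × 12 = 300
  P1->Retailer3: 15 × 7 = 105
  P2->Retailer3: 50 × 3 = 150
  P3->Retailer1: 75 × 7 = 525
  P3->Retailer2: 10 × 6 = 60
Total cost = 1140.
So P1→Retailer2 carries 25 units.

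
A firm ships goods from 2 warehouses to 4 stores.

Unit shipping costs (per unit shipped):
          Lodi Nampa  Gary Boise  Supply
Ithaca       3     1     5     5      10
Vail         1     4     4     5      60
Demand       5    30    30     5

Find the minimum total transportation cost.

240

One minimum-cost allocation:
  Ithaca->Nampa: 10 × 1 = 10
  Vail->Lodi: 5 × 1 = 5
  Vail->Nampa: 20 × 4 = 80
  Vail->Gary: 30 × 4 = 120
  Vail->Boise: 5 × 5 = 25
Total = 10 + 5 + 80 + 120 + 25 = 240.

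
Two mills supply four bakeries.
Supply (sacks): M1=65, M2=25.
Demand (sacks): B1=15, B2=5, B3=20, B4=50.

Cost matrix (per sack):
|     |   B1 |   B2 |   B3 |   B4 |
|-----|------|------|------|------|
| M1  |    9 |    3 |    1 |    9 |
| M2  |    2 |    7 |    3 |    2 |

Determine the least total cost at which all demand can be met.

A cheapest plan:
  M1->B1: 15 × 9 = 135
  M1->B2: 5 × 3 = 15
  M1->B3: 20 × 1 = 20
  M1->B4: 25 × 9 = 225
  M2->B4: 25 × 2 = 50
Total = 135 + 15 + 20 + 225 + 50 = 445.

445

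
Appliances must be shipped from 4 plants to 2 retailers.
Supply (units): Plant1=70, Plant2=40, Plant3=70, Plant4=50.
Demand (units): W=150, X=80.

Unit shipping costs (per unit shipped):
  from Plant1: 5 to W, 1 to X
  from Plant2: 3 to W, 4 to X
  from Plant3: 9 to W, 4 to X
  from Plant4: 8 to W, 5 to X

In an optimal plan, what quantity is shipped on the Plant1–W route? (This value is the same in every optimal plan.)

60

The minimum-cost plan:
  Plant1->W: 60 units
  Plant1->X: 10 units
  Plant2->W: 40 units
  Plant3->X: 70 units
  Plant4->W: 50 units
Total cost = 1110.
So Plant1→W carries 60 units.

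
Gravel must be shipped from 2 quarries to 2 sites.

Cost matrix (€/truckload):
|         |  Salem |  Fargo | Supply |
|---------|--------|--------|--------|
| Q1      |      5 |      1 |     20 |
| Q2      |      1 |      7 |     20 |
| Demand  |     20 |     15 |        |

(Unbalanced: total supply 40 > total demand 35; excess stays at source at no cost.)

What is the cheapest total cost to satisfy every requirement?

35

Optimal allocation:
  Q1 to Fargo: 15 × €1 = €15
  Q2 to Salem: 20 × €1 = €20
Total = 15 + 20 = €35.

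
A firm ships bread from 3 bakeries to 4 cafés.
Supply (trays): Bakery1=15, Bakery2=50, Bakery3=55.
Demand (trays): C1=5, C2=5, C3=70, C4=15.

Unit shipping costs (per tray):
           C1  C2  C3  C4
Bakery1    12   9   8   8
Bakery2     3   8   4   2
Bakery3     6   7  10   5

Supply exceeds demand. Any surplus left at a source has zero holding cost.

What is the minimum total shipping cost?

A cheapest plan:
  Bakery1 to C3: 15 × 8 = 120
  Bakery2 to C3: 50 × 4 = 200
  Bakery3 to C1: 5 × 6 = 30
  Bakery3 to C2: 5 × 7 = 35
  Bakery3 to C3: 5 × 10 = 50
  Bakery3 to C4: 15 × 5 = 75
Total = 120 + 200 + 30 + 35 + 50 + 75 = 510.

510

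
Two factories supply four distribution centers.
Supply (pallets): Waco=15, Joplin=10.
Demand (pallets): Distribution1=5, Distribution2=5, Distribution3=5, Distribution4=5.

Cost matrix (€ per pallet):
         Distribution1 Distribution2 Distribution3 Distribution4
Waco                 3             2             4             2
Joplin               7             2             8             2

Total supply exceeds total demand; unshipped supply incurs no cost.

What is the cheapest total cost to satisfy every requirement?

An optimal shipping plan:
  Waco to Distribution1: 5 × €3 = €15
  Waco to Distribution2: 5 × €2 = €10
  Waco to Distribution3: 5 × €4 = €20
  Joplin to Distribution4: 5 × €2 = €10
Total = 15 + 10 + 20 + 10 = €55.

55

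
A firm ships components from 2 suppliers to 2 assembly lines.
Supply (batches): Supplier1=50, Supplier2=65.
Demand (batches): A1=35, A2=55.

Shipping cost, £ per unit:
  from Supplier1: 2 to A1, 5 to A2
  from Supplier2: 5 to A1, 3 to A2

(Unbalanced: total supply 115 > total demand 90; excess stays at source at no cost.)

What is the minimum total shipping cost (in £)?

235

An optimal shipping plan:
  Supplier1→A1: 35 batches
  Supplier2→A2: 55 batches
Total cost = £235.
(Supply check: Supplier1 ships 35; Supplier2 ships 55.)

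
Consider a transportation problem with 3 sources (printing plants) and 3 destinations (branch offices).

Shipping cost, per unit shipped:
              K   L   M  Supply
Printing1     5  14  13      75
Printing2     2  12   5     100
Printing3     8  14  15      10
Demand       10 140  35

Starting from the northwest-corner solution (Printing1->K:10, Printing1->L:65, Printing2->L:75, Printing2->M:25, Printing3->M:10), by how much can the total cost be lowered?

90

Current plan cost = 10·5 + 65·14 + 75·12 + 25·5 + 10·15 = 2135.
Optimal plan:
  Printing1->L: 75 × 14 = 1050
  Printing2->K: 10 × 2 = 20
  Printing2->L: 55 × 12 = 660
  Printing2->M: 35 × 5 = 175
  Printing3->L: 10 × 14 = 140
Optimal cost = 2045.
Saving = 2135 − 2045 = 90.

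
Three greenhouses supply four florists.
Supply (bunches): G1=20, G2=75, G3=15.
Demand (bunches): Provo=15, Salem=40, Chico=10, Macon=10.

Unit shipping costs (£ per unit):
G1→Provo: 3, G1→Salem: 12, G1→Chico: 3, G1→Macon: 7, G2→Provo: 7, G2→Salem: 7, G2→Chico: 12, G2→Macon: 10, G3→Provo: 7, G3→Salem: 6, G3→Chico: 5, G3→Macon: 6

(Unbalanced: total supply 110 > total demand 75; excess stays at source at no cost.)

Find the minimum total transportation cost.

425

One minimum-cost allocation:
  G1->Provo: 15 bunches
  G1->Chico: 5 bunches
  G2->Salem: 40 bunches
  G3->Chico: 5 bunches
  G3->Macon: 10 bunches
Total cost = £425.
(Supply check: G1 ships 20; G2 ships 40; G3 ships 15.)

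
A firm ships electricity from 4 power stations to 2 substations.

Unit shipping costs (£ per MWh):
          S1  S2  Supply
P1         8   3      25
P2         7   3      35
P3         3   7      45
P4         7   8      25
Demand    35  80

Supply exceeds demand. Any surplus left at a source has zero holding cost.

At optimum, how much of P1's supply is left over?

An optimal plan:
  P1–S2: 25 MWh
  P2–S2: 35 MWh
  P3–S1: 35 MWh
  P3–S2: 10 MWh
  P4–S2: 10 MWh
Total cost = £435.
P1 ships 25 of its 25, leaving 0.

0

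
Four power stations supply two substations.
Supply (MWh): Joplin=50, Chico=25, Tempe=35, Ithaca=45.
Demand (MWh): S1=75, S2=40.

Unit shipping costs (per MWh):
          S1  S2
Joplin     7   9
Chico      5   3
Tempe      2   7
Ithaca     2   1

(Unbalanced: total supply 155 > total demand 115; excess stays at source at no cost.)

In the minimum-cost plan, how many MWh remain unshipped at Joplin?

40

An optimal plan:
  Joplin to S1: 10 × 7 = 70
  Chico to S2: 25 × 3 = 75
  Tempe to S1: 35 × 2 = 70
  Ithaca to S1: 30 × 2 = 60
  Ithaca to S2: 15 × 1 = 15
Total cost = 290.
Joplin ships 10 of its 50, leaving 40.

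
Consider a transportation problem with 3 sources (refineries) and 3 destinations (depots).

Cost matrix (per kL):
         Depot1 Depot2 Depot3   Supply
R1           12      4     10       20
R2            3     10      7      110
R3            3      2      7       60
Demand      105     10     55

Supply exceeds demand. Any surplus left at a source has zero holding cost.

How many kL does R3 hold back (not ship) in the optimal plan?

An optimal plan:
  R2→Depot1: 55 × 3 = 165
  R2→Depot3: 55 × 7 = 385
  R3→Depot1: 50 × 3 = 150
  R3→Depot2: 10 × 2 = 20
Total cost = 720.
R3 ships 60 of its 60, leaving 0.

0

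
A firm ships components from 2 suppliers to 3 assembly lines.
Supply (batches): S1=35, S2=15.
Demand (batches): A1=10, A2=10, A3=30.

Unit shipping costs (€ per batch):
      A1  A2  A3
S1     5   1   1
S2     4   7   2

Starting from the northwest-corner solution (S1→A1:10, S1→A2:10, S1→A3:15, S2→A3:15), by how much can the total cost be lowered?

Current plan cost = 10·5 + 10·1 + 15·1 + 15·2 = €105.
Optimal plan:
  S1->A2: 10 batches
  S1->A3: 25 batches
  S2->A1: 10 batches
  S2->A3: 5 batches
Optimal cost = €85.
Saving = 105 − 85 = €20.

20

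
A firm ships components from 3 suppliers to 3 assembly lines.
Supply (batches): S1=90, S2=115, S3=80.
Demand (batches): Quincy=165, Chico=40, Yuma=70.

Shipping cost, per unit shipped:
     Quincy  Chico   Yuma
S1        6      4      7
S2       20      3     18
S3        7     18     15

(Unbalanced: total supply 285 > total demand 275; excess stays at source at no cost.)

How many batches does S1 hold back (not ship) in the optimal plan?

0

An optimal plan:
  S1->Quincy: 85 × 6 = 510
  S1->Yuma: 5 × 7 = 35
  S2->Chico: 40 × 3 = 120
  S2->Yuma: 65 × 18 = 1170
  S3->Quincy: 80 × 7 = 560
Total cost = 2395.
S1 ships 90 of its 90, leaving 0.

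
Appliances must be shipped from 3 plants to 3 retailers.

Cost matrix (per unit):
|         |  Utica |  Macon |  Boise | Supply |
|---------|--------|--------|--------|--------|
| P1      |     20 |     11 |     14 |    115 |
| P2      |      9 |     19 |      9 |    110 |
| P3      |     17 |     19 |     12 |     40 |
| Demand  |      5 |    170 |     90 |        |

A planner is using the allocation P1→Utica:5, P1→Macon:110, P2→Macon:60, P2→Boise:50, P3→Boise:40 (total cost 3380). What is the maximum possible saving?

215

Current plan cost = 5·20 + 110·11 + 60·19 + 50·9 + 40·12 = 3380.
Optimal plan:
  P1–Macon: 115 units
  P2–Utica: 5 units
  P2–Macon: 15 units
  P2–Boise: 90 units
  P3–Macon: 40 units
Optimal cost = 3165.
Saving = 3380 − 3165 = 215.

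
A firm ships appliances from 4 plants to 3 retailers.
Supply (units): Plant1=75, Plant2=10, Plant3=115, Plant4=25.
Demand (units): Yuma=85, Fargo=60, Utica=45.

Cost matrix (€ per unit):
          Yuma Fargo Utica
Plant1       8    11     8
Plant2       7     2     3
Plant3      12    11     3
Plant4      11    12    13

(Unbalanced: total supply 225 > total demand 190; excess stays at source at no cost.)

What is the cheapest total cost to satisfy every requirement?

1415

One minimum-cost allocation:
  Plant1–Yuma: 75 × €8 = €600
  Plant2–Fargo: 10 × €2 = €20
  Plant3–Fargo: 50 × €11 = €550
  Plant3–Utica: 45 × €3 = €135
  Plant4–Yuma: 10 × €11 = €110
Total = 600 + 20 + 550 + 135 + 110 = €1415.
(Supply check: Plant1 ships 75; Plant2 ships 10; Plant3 ships 95; Plant4 ships 10.)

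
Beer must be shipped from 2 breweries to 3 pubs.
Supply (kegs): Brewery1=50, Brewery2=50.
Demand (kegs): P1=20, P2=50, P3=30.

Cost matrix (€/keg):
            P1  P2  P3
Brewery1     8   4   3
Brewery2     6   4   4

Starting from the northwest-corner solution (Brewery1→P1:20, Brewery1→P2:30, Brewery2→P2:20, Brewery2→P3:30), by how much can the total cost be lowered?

Current plan cost = 20·8 + 30·4 + 20·4 + 30·4 = €480.
Optimal plan:
  Brewery1→P2: 20 × €4 = €80
  Brewery1→P3: 30 × €3 = €90
  Brewery2→P1: 20 × €6 = €120
  Brewery2→P2: 30 × €4 = €120
Optimal cost = €410.
Saving = 480 − 410 = €70.

70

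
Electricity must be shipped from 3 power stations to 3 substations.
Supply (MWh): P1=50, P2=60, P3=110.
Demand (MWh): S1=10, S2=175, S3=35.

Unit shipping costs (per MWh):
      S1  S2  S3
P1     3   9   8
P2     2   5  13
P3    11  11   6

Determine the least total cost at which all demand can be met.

One minimum-cost allocation:
  P1→S1: 10 × 3 = 30
  P1→S2: 40 × 9 = 360
  P2→S2: 60 × 5 = 300
  P3→S2: 75 × 11 = 825
  P3→S3: 35 × 6 = 210
Total = 30 + 360 + 300 + 825 + 210 = 1725.

1725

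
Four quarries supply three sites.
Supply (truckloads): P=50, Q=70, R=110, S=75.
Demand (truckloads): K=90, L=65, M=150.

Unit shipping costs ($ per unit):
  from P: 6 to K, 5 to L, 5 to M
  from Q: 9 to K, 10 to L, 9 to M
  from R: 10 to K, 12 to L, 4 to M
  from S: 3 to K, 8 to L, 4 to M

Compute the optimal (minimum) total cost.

An optimal shipping plan:
  P→L: 50 truckloads
  Q→K: 15 truckloads
  Q→L: 15 truckloads
  Q→M: 40 truckloads
  R→M: 110 truckloads
  S→K: 75 truckloads
Total cost = $1560.

1560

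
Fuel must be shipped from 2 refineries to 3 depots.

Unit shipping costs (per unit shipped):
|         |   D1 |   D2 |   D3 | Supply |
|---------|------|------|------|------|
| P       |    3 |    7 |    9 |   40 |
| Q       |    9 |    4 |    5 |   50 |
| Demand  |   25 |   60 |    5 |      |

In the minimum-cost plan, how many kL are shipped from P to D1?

25

Optimal shipments:
  P->D1: 25 kL
  P->D2: 15 kL
  Q->D2: 45 kL
  Q->D3: 5 kL
Total cost = 385.
So P→D1 carries 25 kL.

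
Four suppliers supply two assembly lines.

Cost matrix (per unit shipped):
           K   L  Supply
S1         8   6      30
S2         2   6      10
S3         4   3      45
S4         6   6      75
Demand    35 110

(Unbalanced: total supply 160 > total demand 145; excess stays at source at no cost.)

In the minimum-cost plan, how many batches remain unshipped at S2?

An optimal plan:
  S1→L: 30 batches
  S2→K: 10 batches
  S3→L: 45 batches
  S4→K: 25 batches
  S4→L: 35 batches
Total cost = 695.
S2 ships 10 of its 10, leaving 0.

0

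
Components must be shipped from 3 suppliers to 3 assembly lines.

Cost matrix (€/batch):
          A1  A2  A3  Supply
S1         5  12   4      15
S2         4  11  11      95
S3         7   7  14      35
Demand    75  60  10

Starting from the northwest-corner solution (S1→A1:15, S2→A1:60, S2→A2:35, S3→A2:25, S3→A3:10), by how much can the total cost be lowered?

Current plan cost = 15·5 + 60·4 + 35·11 + 25·7 + 10·14 = €1015.
Optimal plan:
  S1->A2: 5 × €12 = €60
  S1->A3: 10 × €4 = €40
  S2->A1: 75 × €4 = €300
  S2->A2: 20 × €11 = €220
  S3->A2: 35 × €7 = €245
Optimal cost = €865.
Saving = 1015 − 865 = €150.

150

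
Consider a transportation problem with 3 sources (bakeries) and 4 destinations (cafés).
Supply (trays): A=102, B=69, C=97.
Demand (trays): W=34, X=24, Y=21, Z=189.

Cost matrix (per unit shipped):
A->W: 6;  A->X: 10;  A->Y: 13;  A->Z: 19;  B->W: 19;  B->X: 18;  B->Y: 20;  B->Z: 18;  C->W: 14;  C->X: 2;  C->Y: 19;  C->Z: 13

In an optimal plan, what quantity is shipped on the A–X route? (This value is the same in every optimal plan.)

Solving gives:
  A–W: 34 × 6 = 204
  A–Y: 21 × 13 = 273
  A–Z: 47 × 19 = 893
  B–Z: 69 × 18 = 1242
  C–X: 24 × 2 = 48
  C–Z: 73 × 13 = 949
Total cost = 3609.
The route A→X is not used.

0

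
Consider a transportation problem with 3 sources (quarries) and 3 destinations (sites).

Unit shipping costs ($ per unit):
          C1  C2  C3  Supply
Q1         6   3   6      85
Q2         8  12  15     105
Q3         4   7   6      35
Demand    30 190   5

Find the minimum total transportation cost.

Optimal allocation:
  Q1–C2: 85 × $3 = $255
  Q2–C1: 30 × $8 = $240
  Q2–C2: 75 × $12 = $900
  Q3–C2: 30 × $7 = $210
  Q3–C3: 5 × $6 = $30
Total = 255 + 240 + 900 + 210 + 30 = $1635.

1635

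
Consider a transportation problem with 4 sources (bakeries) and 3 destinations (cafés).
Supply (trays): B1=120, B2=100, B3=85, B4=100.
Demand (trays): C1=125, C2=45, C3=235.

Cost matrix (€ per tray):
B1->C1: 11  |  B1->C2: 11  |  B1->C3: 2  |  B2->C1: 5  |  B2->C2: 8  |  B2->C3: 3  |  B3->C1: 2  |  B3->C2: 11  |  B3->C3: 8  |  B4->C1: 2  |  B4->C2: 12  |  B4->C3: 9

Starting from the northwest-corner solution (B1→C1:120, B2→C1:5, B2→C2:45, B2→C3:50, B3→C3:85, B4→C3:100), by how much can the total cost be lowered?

Current plan cost = 120·11 + 5·5 + 45·8 + 50·3 + 85·8 + 100·9 = €3435.
Optimal plan:
  B1–C3: 120 × €2 = €240
  B2–C3: 100 × €3 = €300
  B3–C1: 25 × €2 = €50
  B3–C2: 45 × €11 = €495
  B3–C3: 15 × €8 = €120
  B4–C1: 100 × €2 = €200
Optimal cost = €1405.
Saving = 3435 − 1405 = €2030.

2030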